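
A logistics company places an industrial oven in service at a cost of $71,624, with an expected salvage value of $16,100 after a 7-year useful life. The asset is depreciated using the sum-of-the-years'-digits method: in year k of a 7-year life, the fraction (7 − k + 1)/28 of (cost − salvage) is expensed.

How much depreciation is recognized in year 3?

Depreciable base = $71,624 − $16,100 = $55,524.
Sum of the years' digits = 7+6+5+4+3+2+1 = 28.
Year 1: $55,524 × 7/28 = $13,881. Book value $57,743.
Year 2: $55,524 × 6/28 = $11,898. Book value $45,845.
Year 3: $55,524 × 5/28 = $9,915. Book value $35,930.

$9,915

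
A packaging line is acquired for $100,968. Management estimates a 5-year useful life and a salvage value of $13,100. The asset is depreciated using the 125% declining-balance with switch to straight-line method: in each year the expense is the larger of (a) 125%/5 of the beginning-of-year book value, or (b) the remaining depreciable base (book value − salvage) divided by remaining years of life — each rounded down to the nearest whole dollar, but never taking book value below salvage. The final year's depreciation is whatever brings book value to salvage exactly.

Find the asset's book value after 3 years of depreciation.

Depreciable base = $100,968 − $13,100 = $87,868.
Year 1: DB = ⌊$100,968 × 125%/5⌋ = $25,242; SL = ⌊$87,868/5⌋ = $17,573 → take DB $25,242. Book value $75,726.
Year 2: DB = ⌊$75,726 × 125%/5⌋ = $18,931; SL = ⌊$62,626/4⌋ = $15,656 → take DB $18,931. Book value $56,795.
Year 3: DB = ⌊$56,795 × 125%/5⌋ = $14,198; SL = ⌊$43,695/3⌋ = $14,565 → take SL $14,565. Book value $42,230.

$42,230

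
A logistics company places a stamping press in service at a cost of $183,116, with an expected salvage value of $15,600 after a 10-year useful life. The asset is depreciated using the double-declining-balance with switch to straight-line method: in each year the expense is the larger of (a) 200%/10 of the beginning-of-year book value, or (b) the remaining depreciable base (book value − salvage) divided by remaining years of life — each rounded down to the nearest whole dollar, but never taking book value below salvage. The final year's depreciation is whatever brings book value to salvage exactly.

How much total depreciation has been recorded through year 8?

Depreciable base = $183,116 − $15,600 = $167,516.
Year 1: DB = ⌊$183,116 × 200%/10⌋ = $36,623; SL = ⌊$167,516/10⌋ = $16,751 → take DB $36,623. Book value $146,493.
Year 2: DB = ⌊$146,493 × 200%/10⌋ = $29,298; SL = ⌊$130,893/9⌋ = $14,543 → take DB $29,298. Book value $117,195.
Year 3: DB = ⌊$117,195 × 200%/10⌋ = $23,439; SL = ⌊$101,595/8⌋ = $12,699 → take DB $23,439. Book value $93,756.
Year 4: DB = ⌊$93,756 × 200%/10⌋ = $18,751; SL = ⌊$78,156/7⌋ = $11,165 → take DB $18,751. Book value $75,005.
Year 5: DB = ⌊$75,005 × 200%/10⌋ = $15,001; SL = ⌊$59,405/6⌋ = $9,900 → take DB $15,001. Book value $60,004.
Year 6: DB = ⌊$60,004 × 200%/10⌋ = $12,000; SL = ⌊$44,404/5⌋ = $8,880 → take DB $12,000. Book value $48,004.
Year 7: DB = ⌊$48,004 × 200%/10⌋ = $9,600; SL = ⌊$32,404/4⌋ = $8,101 → take DB $9,600. Book value $38,404.
Year 8: DB = ⌊$38,404 × 200%/10⌋ = $7,680; SL = ⌊$22,804/3⌋ = $7,601 → take DB $7,680. Book value $30,724.
Accumulated through year 8 = $183,116 − $30,724 = $152,392.

$152,392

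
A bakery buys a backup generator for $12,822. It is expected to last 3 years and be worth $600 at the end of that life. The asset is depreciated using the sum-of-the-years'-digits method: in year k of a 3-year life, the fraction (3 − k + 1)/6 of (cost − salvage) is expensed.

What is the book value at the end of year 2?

Depreciable base = $12,822 − $600 = $12,222.
Sum of the years' digits = 3+2+1 = 6.
Year 1: $12,222 × 3/6 = $6,111. Book value $6,711.
Year 2: $12,222 × 2/6 = $4,074. Book value $2,637.

$2,637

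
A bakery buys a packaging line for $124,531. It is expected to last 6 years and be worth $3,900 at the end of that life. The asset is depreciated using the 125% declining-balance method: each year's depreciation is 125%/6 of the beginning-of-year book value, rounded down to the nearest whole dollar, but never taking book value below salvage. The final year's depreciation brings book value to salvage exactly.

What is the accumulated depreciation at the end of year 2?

Depreciable base = $124,531 − $3,900 = $120,631.
Year 1: ⌊$124,531 × 125%/6⌋ = $25,943. Book value $98,588.
Year 2: ⌊$98,588 × 125%/6⌋ = $20,539. Book value $78,049.
Accumulated through year 2 = $124,531 − $78,049 = $46,482.

$46,482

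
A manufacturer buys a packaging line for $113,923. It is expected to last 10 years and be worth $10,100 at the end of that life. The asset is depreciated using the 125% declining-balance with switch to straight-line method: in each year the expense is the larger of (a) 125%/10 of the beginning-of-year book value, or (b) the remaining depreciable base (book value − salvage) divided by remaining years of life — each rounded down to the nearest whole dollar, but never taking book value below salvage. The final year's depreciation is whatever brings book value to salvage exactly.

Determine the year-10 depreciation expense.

$9,447

Depreciable base = $113,923 − $10,100 = $103,823.
Year 1: DB = ⌊$113,923 × 125%/10⌋ = $14,240; SL = ⌊$103,823/10⌋ = $10,382 → take DB $14,240. Book value $99,683.
Year 2: DB = ⌊$99,683 × 125%/10⌋ = $12,460; SL = ⌊$89,583/9⌋ = $9,953 → take DB $12,460. Book value $87,223.
Year 3: DB = ⌊$87,223 × 125%/10⌋ = $10,902; SL = ⌊$77,123/8⌋ = $9,640 → take DB $10,902. Book value $76,321.
Year 4: DB = ⌊$76,321 × 125%/10⌋ = $9,540; SL = ⌊$66,221/7⌋ = $9,460 → take DB $9,540. Book value $66,781.
Year 5: DB = ⌊$66,781 × 125%/10⌋ = $8,347; SL = ⌊$56,681/6⌋ = $9,446 → take SL $9,446. Book value $57,335.
Year 6: DB = ⌊$57,335 × 125%/10⌋ = $7,166; SL = ⌊$47,235/5⌋ = $9,447 → take SL $9,447. Book value $47,888.
Year 7: DB = ⌊$47,888 × 125%/10⌋ = $5,986; SL = ⌊$37,788/4⌋ = $9,447 → take SL $9,447. Book value $38,441.
Year 8: DB = ⌊$38,441 × 125%/10⌋ = $4,805; SL = ⌊$28,341/3⌋ = $9,447 → take SL $9,447. Book value $28,994.
Year 9: DB = ⌊$28,994 × 125%/10⌋ = $3,624; SL = ⌊$18,894/2⌋ = $9,447 → take SL $9,447. Book value $19,547.
Year 10 (final): $19,547 − $10,100 = $9,447. Book value $10,100.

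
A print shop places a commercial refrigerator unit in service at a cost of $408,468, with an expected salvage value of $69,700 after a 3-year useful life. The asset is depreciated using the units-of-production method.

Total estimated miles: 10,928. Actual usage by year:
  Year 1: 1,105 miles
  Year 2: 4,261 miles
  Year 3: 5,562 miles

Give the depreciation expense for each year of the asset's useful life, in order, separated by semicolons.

Depreciable base = $408,468 − $69,700 = $338,768.
Rate = $338,768 / 10,928 miles = $31 per mile.
Year 1: 1,105 × $31 = $34,255. Book value $374,213.
Year 2: 4,261 × $31 = $132,091. Book value $242,122.
Year 3: 5,562 × $31 = $172,422. Book value $69,700.

$34,255; $132,091; $172,422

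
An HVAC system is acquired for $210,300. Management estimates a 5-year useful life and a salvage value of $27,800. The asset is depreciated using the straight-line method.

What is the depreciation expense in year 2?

Depreciable base = $210,300 − $27,800 = $182,500.
Annual expense = $182,500 / 5 = $36,500.

$36,500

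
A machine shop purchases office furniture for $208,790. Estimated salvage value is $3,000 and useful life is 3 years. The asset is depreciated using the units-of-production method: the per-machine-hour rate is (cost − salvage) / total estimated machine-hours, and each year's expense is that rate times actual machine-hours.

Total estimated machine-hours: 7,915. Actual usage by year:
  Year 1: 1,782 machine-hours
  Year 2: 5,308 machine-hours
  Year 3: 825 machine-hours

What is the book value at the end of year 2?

$24,450

Depreciable base = $208,790 − $3,000 = $205,790.
Rate = $205,790 / 7,915 machine-hours = $26 per machine-hour.
Year 1: 1,782 × $26 = $46,332. Book value $162,458.
Year 2: 5,308 × $26 = $138,008. Book value $24,450.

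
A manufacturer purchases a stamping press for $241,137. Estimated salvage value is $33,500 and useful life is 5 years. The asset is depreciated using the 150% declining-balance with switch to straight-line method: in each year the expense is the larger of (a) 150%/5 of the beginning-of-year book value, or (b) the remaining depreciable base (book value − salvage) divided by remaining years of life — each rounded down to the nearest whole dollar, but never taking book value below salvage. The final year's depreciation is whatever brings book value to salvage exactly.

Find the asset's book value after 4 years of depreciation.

$57,898

Depreciable base = $241,137 − $33,500 = $207,637.
Year 1: DB = ⌊$241,137 × 150%/5⌋ = $72,341; SL = ⌊$207,637/5⌋ = $41,527 → take DB $72,341. Book value $168,796.
Year 2: DB = ⌊$168,796 × 150%/5⌋ = $50,638; SL = ⌊$135,296/4⌋ = $33,824 → take DB $50,638. Book value $118,158.
Year 3: DB = ⌊$118,158 × 150%/5⌋ = $35,447; SL = ⌊$84,658/3⌋ = $28,219 → take DB $35,447. Book value $82,711.
Year 4: DB = ⌊$82,711 × 150%/5⌋ = $24,813; SL = ⌊$49,211/2⌋ = $24,605 → take DB $24,813. Book value $57,898.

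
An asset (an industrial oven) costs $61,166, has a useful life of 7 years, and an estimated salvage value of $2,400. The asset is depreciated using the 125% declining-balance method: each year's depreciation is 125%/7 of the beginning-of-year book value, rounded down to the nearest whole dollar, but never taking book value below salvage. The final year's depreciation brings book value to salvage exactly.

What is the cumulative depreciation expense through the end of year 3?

Depreciable base = $61,166 − $2,400 = $58,766.
Year 1: ⌊$61,166 × 125%/7⌋ = $10,922. Book value $50,244.
Year 2: ⌊$50,244 × 125%/7⌋ = $8,972. Book value $41,272.
Year 3: ⌊$41,272 × 125%/7⌋ = $7,370. Book value $33,902.
Accumulated through year 3 = $61,166 − $33,902 = $27,264.

$27,264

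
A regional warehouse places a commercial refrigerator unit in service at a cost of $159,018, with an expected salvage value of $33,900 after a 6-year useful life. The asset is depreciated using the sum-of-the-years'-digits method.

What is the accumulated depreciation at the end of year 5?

Depreciable base = $159,018 − $33,900 = $125,118.
Sum of the years' digits = 6+5+4+3+2+1 = 21.
Year 1: $125,118 × 6/21 = $35,748. Book value $123,270.
Year 2: $125,118 × 5/21 = $29,790. Book value $93,480.
Year 3: $125,118 × 4/21 = $23,832. Book value $69,648.
Year 4: $125,118 × 3/21 = $17,874. Book value $51,774.
Year 5: $125,118 × 2/21 = $11,916. Book value $39,858.
Accumulated through year 5 = $159,018 − $39,858 = $119,160.

$119,160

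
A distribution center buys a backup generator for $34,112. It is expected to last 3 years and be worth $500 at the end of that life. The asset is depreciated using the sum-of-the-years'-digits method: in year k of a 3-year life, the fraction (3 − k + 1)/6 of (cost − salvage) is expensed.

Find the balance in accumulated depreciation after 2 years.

Depreciable base = $34,112 − $500 = $33,612.
Sum of the years' digits = 3+2+1 = 6.
Year 1: $33,612 × 3/6 = $16,806. Book value $17,306.
Year 2: $33,612 × 2/6 = $11,204. Book value $6,102.
Accumulated through year 2 = $34,112 − $6,102 = $28,010.

$28,010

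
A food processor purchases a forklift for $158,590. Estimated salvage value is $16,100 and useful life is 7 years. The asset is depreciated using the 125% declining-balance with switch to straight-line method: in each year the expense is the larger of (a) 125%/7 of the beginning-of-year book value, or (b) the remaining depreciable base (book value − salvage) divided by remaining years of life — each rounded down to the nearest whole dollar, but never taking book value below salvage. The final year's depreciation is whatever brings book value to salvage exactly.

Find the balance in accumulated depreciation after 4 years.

$88,639

Depreciable base = $158,590 − $16,100 = $142,490.
Year 1: DB = ⌊$158,590 × 125%/7⌋ = $28,319; SL = ⌊$142,490/7⌋ = $20,355 → take DB $28,319. Book value $130,271.
Year 2: DB = ⌊$130,271 × 125%/7⌋ = $23,262; SL = ⌊$114,171/6⌋ = $19,028 → take DB $23,262. Book value $107,009.
Year 3: DB = ⌊$107,009 × 125%/7⌋ = $19,108; SL = ⌊$90,909/5⌋ = $18,181 → take DB $19,108. Book value $87,901.
Year 4: DB = ⌊$87,901 × 125%/7⌋ = $15,696; SL = ⌊$71,801/4⌋ = $17,950 → take SL $17,950. Book value $69,951.
Accumulated through year 4 = $158,590 − $69,951 = $88,639.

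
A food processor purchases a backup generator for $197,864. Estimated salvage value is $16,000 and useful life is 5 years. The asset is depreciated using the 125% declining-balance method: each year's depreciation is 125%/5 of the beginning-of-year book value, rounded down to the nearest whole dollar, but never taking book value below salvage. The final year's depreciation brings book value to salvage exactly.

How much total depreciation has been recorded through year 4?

$135,257

Depreciable base = $197,864 − $16,000 = $181,864.
Year 1: ⌊$197,864 × 125%/5⌋ = $49,466. Book value $148,398.
Year 2: ⌊$148,398 × 125%/5⌋ = $37,099. Book value $111,299.
Year 3: ⌊$111,299 × 125%/5⌋ = $27,824. Book value $83,475.
Year 4: ⌊$83,475 × 125%/5⌋ = $20,868. Book value $62,607.
Accumulated through year 4 = $197,864 − $62,607 = $135,257.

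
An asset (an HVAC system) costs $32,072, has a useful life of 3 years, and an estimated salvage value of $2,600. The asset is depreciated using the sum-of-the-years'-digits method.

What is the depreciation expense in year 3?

Depreciable base = $32,072 − $2,600 = $29,472.
Sum of the years' digits = 3+2+1 = 6.
Year 1: $29,472 × 3/6 = $14,736. Book value $17,336.
Year 2: $29,472 × 2/6 = $9,824. Book value $7,512.
Year 3: $29,472 × 1/6 = $4,912. Book value $2,600.

$4,912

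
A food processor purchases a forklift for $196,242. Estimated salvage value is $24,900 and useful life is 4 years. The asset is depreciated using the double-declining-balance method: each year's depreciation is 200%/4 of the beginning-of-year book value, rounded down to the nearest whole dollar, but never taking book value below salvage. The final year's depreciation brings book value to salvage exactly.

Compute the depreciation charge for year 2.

$49,060

Depreciable base = $196,242 − $24,900 = $171,342.
Year 1: ⌊$196,242 × 200%/4⌋ = $98,121. Book value $98,121.
Year 2: ⌊$98,121 × 200%/4⌋ = $49,060. Book value $49,061.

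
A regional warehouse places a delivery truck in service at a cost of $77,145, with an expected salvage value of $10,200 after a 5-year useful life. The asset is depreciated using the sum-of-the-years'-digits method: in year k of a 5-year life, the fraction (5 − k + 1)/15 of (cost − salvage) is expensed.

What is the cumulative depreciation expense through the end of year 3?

$53,556

Depreciable base = $77,145 − $10,200 = $66,945.
Sum of the years' digits = 5+4+3+2+1 = 15.
Year 1: $66,945 × 5/15 = $22,315. Book value $54,830.
Year 2: $66,945 × 4/15 = $17,852. Book value $36,978.
Year 3: $66,945 × 3/15 = $13,389. Book value $23,589.
Accumulated through year 3 = $77,145 − $23,589 = $53,556.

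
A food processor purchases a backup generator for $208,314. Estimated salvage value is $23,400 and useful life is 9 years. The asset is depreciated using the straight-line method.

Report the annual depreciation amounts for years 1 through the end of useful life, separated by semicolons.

Depreciable base = $208,314 − $23,400 = $184,914.
Annual expense = $184,914 / 9 = $20,546.
End of year 1: book value $187,768.
End of year 2: book value $167,222.
End of year 3: book value $146,676.
End of year 4: book value $126,130.
End of year 5: book value $105,584.
End of year 6: book value $85,038.
End of year 7: book value $64,492.
End of year 8: book value $43,946.
End of year 9: book value $23,400.

$20,546; $20,546; $20,546; $20,546; $20,546; $20,546; $20,546; $20,546; $20,546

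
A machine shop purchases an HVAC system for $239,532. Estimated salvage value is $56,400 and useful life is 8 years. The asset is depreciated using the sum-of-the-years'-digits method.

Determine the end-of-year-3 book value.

Depreciable base = $239,532 − $56,400 = $183,132.
Sum of the years' digits = 8+7+6+5+4+3+2+1 = 36.
Year 1: $183,132 × 8/36 = $40,696. Book value $198,836.
Year 2: $183,132 × 7/36 = $35,609. Book value $163,227.
Year 3: $183,132 × 6/36 = $30,522. Book value $132,705.

$132,705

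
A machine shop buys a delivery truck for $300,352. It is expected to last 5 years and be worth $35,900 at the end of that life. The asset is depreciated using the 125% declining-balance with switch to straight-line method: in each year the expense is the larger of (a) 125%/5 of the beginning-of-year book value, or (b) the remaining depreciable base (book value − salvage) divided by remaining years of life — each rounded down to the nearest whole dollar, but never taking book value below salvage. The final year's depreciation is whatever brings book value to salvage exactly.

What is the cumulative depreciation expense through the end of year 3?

Depreciable base = $300,352 − $35,900 = $264,452.
Year 1: DB = ⌊$300,352 × 125%/5⌋ = $75,088; SL = ⌊$264,452/5⌋ = $52,890 → take DB $75,088. Book value $225,264.
Year 2: DB = ⌊$225,264 × 125%/5⌋ = $56,316; SL = ⌊$189,364/4⌋ = $47,341 → take DB $56,316. Book value $168,948.
Year 3: DB = ⌊$168,948 × 125%/5⌋ = $42,237; SL = ⌊$133,048/3⌋ = $44,349 → take SL $44,349. Book value $124,599.
Accumulated through year 3 = $300,352 − $124,599 = $175,753.

$175,753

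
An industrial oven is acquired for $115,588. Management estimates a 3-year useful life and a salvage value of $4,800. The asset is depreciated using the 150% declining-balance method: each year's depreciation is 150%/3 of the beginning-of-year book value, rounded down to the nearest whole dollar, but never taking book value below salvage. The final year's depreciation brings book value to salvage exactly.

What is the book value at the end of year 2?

$28,897

Depreciable base = $115,588 − $4,800 = $110,788.
Year 1: ⌊$115,588 × 150%/3⌋ = $57,794. Book value $57,794.
Year 2: ⌊$57,794 × 150%/3⌋ = $28,897. Book value $28,897.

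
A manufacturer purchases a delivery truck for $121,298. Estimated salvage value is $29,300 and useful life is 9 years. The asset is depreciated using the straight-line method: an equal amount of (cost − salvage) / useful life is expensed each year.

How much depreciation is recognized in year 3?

$10,222

Depreciable base = $121,298 − $29,300 = $91,998.
Annual expense = $91,998 / 9 = $10,222.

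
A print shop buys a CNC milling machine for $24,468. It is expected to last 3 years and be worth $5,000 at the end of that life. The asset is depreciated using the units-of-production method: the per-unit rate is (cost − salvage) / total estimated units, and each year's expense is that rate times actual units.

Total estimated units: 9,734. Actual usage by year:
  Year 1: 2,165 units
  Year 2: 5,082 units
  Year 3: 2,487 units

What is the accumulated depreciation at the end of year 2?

Depreciable base = $24,468 − $5,000 = $19,468.
Rate = $19,468 / 9,734 units = $2 per unit.
Year 1: 2,165 × $2 = $4,330. Book value $20,138.
Year 2: 5,082 × $2 = $10,164. Book value $9,974.
Accumulated through year 2 = $24,468 − $9,974 = $14,494.

$14,494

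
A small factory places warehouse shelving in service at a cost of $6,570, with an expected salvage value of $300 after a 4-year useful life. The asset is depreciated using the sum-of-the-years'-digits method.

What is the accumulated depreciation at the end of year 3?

$5,643

Depreciable base = $6,570 − $300 = $6,270.
Sum of the years' digits = 4+3+2+1 = 10.
Year 1: $6,270 × 4/10 = $2,508. Book value $4,062.
Year 2: $6,270 × 3/10 = $1,881. Book value $2,181.
Year 3: $6,270 × 2/10 = $1,254. Book value $927.
Accumulated through year 3 = $6,570 − $927 = $5,643.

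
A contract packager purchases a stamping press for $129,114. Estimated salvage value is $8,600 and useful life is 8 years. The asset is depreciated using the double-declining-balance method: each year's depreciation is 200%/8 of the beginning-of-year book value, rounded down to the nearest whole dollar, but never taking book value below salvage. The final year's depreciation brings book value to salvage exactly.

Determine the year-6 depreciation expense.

$7,660

Depreciable base = $129,114 − $8,600 = $120,514.
Year 1: ⌊$129,114 × 200%/8⌋ = $32,278. Book value $96,836.
Year 2: ⌊$96,836 × 200%/8⌋ = $24,209. Book value $72,627.
Year 3: ⌊$72,627 × 200%/8⌋ = $18,156. Book value $54,471.
Year 4: ⌊$54,471 × 200%/8⌋ = $13,617. Book value $40,854.
Year 5: ⌊$40,854 × 200%/8⌋ = $10,213. Book value $30,641.
Year 6: ⌊$30,641 × 200%/8⌋ = $7,660. Book value $22,981.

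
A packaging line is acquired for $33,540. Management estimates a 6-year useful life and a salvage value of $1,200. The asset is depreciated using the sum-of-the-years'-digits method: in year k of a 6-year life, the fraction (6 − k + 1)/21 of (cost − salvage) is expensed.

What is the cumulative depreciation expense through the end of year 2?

Depreciable base = $33,540 − $1,200 = $32,340.
Sum of the years' digits = 6+5+4+3+2+1 = 21.
Year 1: $32,340 × 6/21 = $9,240. Book value $24,300.
Year 2: $32,340 × 5/21 = $7,700. Book value $16,600.
Accumulated through year 2 = $33,540 − $16,600 = $16,940.

$16,940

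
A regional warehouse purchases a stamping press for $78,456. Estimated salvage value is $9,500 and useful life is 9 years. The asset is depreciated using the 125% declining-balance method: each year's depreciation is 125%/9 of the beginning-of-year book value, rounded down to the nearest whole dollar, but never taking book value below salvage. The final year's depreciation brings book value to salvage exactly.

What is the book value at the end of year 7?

Depreciable base = $78,456 − $9,500 = $68,956.
Year 1: ⌊$78,456 × 125%/9⌋ = $10,896. Book value $67,560.
Year 2: ⌊$67,560 × 125%/9⌋ = $9,383. Book value $58,177.
Year 3: ⌊$58,177 × 125%/9⌋ = $8,080. Book value $50,097.
Year 4: ⌊$50,097 × 125%/9⌋ = $6,957. Book value $43,140.
Year 5: ⌊$43,140 × 125%/9⌋ = $5,991. Book value $37,149.
Year 6: ⌊$37,149 × 125%/9⌋ = $5,159. Book value $31,990.
Year 7: ⌊$31,990 × 125%/9⌋ = $4,443. Book value $27,547.

$27,547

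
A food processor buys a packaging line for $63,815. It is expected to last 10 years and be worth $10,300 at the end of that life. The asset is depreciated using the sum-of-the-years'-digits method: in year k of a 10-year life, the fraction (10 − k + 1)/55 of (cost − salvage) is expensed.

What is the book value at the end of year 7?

$16,138

Depreciable base = $63,815 − $10,300 = $53,515.
Sum of the years' digits = 10+9+8+7+6+5+4+3+2+1 = 55.
Year 1: $53,515 × 10/55 = $9,730. Book value $54,085.
Year 2: $53,515 × 9/55 = $8,757. Book value $45,328.
Year 3: $53,515 × 8/55 = $7,784. Book value $37,544.
Year 4: $53,515 × 7/55 = $6,811. Book value $30,733.
Year 5: $53,515 × 6/55 = $5,838. Book value $24,895.
Year 6: $53,515 × 5/55 = $4,865. Book value $20,030.
Year 7: $53,515 × 4/55 = $3,892. Book value $16,138.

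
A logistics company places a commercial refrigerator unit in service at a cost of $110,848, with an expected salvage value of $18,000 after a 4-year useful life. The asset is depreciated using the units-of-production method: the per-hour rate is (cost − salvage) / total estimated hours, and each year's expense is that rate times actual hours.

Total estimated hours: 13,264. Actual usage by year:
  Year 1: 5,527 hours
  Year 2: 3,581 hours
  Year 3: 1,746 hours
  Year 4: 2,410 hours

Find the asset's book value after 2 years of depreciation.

Depreciable base = $110,848 − $18,000 = $92,848.
Rate = $92,848 / 13,264 hours = $7 per hour.
Year 1: 5,527 × $7 = $38,689. Book value $72,159.
Year 2: 3,581 × $7 = $25,067. Book value $47,092.

$47,092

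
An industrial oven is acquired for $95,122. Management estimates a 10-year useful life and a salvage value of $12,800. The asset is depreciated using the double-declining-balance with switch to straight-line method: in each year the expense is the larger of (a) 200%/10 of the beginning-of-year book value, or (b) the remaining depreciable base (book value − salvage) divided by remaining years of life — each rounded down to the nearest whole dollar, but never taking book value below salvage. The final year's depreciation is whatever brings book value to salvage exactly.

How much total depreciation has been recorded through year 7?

Depreciable base = $95,122 − $12,800 = $82,322.
Year 1: DB = ⌊$95,122 × 200%/10⌋ = $19,024; SL = ⌊$82,322/10⌋ = $8,232 → take DB $19,024. Book value $76,098.
Year 2: DB = ⌊$76,098 × 200%/10⌋ = $15,219; SL = ⌊$63,298/9⌋ = $7,033 → take DB $15,219. Book value $60,879.
Year 3: DB = ⌊$60,879 × 200%/10⌋ = $12,175; SL = ⌊$48,079/8⌋ = $6,009 → take DB $12,175. Book value $48,704.
Year 4: DB = ⌊$48,704 × 200%/10⌋ = $9,740; SL = ⌊$35,904/7⌋ = $5,129 → take DB $9,740. Book value $38,964.
Year 5: DB = ⌊$38,964 × 200%/10⌋ = $7,792; SL = ⌊$26,164/6⌋ = $4,360 → take DB $7,792. Book value $31,172.
Year 6: DB = ⌊$31,172 × 200%/10⌋ = $6,234; SL = ⌊$18,372/5⌋ = $3,674 → take DB $6,234. Book value $24,938.
Year 7: DB = ⌊$24,938 × 200%/10⌋ = $4,987; SL = ⌊$12,138/4⌋ = $3,034 → take DB $4,987. Book value $19,951.
Accumulated through year 7 = $95,122 − $19,951 = $75,171.

$75,171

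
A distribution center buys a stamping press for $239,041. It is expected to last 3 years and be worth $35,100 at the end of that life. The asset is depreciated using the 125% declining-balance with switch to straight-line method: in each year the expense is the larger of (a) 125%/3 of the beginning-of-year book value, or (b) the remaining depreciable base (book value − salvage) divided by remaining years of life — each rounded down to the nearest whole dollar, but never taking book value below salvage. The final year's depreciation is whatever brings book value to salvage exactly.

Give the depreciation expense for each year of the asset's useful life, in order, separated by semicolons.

$99,600; $58,100; $46,241

Depreciable base = $239,041 − $35,100 = $203,941.
Year 1: DB = ⌊$239,041 × 125%/3⌋ = $99,600; SL = ⌊$203,941/3⌋ = $67,980 → take DB $99,600. Book value $139,441.
Year 2: DB = ⌊$139,441 × 125%/3⌋ = $58,100; SL = ⌊$104,341/2⌋ = $52,170 → take DB $58,100. Book value $81,341.
Year 3 (final): $81,341 − $35,100 = $46,241. Book value $35,100.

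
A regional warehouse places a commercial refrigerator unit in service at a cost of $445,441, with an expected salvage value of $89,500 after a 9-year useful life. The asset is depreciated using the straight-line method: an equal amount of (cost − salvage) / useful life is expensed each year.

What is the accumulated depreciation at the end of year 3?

Depreciable base = $445,441 − $89,500 = $355,941.
Annual expense = $355,941 / 9 = $39,549.
End of year 1: book value $405,892.
End of year 2: book value $366,343.
End of year 3: book value $326,794.
Accumulated through year 3 = $445,441 − $326,794 = $118,647.

$118,647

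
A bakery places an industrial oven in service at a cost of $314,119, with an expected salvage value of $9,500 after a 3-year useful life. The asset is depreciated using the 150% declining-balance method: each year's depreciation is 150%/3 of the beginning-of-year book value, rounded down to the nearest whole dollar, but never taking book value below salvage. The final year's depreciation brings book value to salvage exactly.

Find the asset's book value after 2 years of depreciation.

$78,530

Depreciable base = $314,119 − $9,500 = $304,619.
Year 1: ⌊$314,119 × 150%/3⌋ = $157,059. Book value $157,060.
Year 2: ⌊$157,060 × 150%/3⌋ = $78,530. Book value $78,530.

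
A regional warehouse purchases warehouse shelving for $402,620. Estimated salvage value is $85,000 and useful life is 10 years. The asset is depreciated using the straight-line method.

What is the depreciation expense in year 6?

Depreciable base = $402,620 − $85,000 = $317,620.
Annual expense = $317,620 / 10 = $31,762.

$31,762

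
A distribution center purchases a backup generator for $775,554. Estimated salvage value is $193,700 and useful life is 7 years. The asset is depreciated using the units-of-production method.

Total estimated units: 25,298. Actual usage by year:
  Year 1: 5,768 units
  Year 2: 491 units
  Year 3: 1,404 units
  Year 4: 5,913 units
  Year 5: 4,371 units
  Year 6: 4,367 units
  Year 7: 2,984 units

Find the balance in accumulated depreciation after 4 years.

$312,248

Depreciable base = $775,554 − $193,700 = $581,854.
Rate = $581,854 / 25,298 units = $23 per unit.
Year 1: 5,768 × $23 = $132,664. Book value $642,890.
Year 2: 491 × $23 = $11,293. Book value $631,597.
Year 3: 1,404 × $23 = $32,292. Book value $599,305.
Year 4: 5,913 × $23 = $135,999. Book value $463,306.
Accumulated through year 4 = $775,554 − $463,306 = $312,248.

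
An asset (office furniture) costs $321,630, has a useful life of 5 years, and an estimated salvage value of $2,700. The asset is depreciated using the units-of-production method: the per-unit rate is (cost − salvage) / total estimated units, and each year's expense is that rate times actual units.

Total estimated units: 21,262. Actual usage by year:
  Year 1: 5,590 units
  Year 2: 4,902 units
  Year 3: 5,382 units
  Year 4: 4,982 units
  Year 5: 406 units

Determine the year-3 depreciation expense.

Depreciable base = $321,630 − $2,700 = $318,930.
Rate = $318,930 / 21,262 units = $15 per unit.
Year 1: 5,590 × $15 = $83,850. Book value $237,780.
Year 2: 4,902 × $15 = $73,530. Book value $164,250.
Year 3: 5,382 × $15 = $80,730. Book value $83,520.

$80,730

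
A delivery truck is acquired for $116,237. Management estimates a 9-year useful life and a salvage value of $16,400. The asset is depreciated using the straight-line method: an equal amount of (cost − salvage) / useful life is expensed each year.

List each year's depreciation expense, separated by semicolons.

$11,093; $11,093; $11,093; $11,093; $11,093; $11,093; $11,093; $11,093; $11,093

Depreciable base = $116,237 − $16,400 = $99,837.
Annual expense = $99,837 / 9 = $11,093.
End of year 1: book value $105,144.
End of year 2: book value $94,051.
End of year 3: book value $82,958.
End of year 4: book value $71,865.
End of year 5: book value $60,772.
End of year 6: book value $49,679.
End of year 7: book value $38,586.
End of year 8: book value $27,493.
End of year 9: book value $16,400.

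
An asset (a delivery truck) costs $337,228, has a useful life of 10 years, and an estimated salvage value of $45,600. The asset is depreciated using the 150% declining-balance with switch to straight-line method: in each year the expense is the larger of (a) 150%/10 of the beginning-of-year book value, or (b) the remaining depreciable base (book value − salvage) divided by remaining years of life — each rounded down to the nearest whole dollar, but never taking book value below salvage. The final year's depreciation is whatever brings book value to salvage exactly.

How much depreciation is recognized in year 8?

Depreciable base = $337,228 − $45,600 = $291,628.
Year 1: DB = ⌊$337,228 × 150%/10⌋ = $50,584; SL = ⌊$291,628/10⌋ = $29,162 → take DB $50,584. Book value $286,644.
Year 2: DB = ⌊$286,644 × 150%/10⌋ = $42,996; SL = ⌊$241,044/9⌋ = $26,782 → take DB $42,996. Book value $243,648.
Year 3: DB = ⌊$243,648 × 150%/10⌋ = $36,547; SL = ⌊$198,048/8⌋ = $24,756 → take DB $36,547. Book value $207,101.
Year 4: DB = ⌊$207,101 × 150%/10⌋ = $31,065; SL = ⌊$161,501/7⌋ = $23,071 → take DB $31,065. Book value $176,036.
Year 5: DB = ⌊$176,036 × 150%/10⌋ = $26,405; SL = ⌊$130,436/6⌋ = $21,739 → take DB $26,405. Book value $149,631.
Year 6: DB = ⌊$149,631 × 150%/10⌋ = $22,444; SL = ⌊$104,031/5⌋ = $20,806 → take DB $22,444. Book value $127,187.
Year 7: DB = ⌊$127,187 × 150%/10⌋ = $19,078; SL = ⌊$81,587/4⌋ = $20,396 → take SL $20,396. Book value $106,791.
Year 8: DB = ⌊$106,791 × 150%/10⌋ = $16,018; SL = ⌊$61,191/3⌋ = $20,397 → take SL $20,397. Book value $86,394.

$20,397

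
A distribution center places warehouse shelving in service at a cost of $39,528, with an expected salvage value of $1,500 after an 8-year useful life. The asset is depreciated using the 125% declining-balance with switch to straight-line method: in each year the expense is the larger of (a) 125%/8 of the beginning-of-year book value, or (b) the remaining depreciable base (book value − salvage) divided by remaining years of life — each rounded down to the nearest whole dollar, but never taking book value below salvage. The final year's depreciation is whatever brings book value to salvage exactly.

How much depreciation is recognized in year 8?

Depreciable base = $39,528 − $1,500 = $38,028.
Year 1: DB = ⌊$39,528 × 125%/8⌋ = $6,176; SL = ⌊$38,028/8⌋ = $4,753 → take DB $6,176. Book value $33,352.
Year 2: DB = ⌊$33,352 × 125%/8⌋ = $5,211; SL = ⌊$31,852/7⌋ = $4,550 → take DB $5,211. Book value $28,141.
Year 3: DB = ⌊$28,141 × 125%/8⌋ = $4,397; SL = ⌊$26,641/6⌋ = $4,440 → take SL $4,440. Book value $23,701.
Year 4: DB = ⌊$23,701 × 125%/8⌋ = $3,703; SL = ⌊$22,201/5⌋ = $4,440 → take SL $4,440. Book value $19,261.
Year 5: DB = ⌊$19,261 × 125%/8⌋ = $3,009; SL = ⌊$17,761/4⌋ = $4,440 → take SL $4,440. Book value $14,821.
Year 6: DB = ⌊$14,821 × 125%/8⌋ = $2,315; SL = ⌊$13,321/3⌋ = $4,440 → take SL $4,440. Book value $10,381.
Year 7: DB = ⌊$10,381 × 125%/8⌋ = $1,622; SL = ⌊$8,881/2⌋ = $4,440 → take SL $4,440. Book value $5,941.
Year 8 (final): $5,941 − $1,500 = $4,441. Book value $1,500.

$4,441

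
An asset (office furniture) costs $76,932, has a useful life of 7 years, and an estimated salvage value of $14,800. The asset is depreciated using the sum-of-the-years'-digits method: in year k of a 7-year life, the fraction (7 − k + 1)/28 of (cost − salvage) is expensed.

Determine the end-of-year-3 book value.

$36,990

Depreciable base = $76,932 − $14,800 = $62,132.
Sum of the years' digits = 7+6+5+4+3+2+1 = 28.
Year 1: $62,132 × 7/28 = $15,533. Book value $61,399.
Year 2: $62,132 × 6/28 = $13,314. Book value $48,085.
Year 3: $62,132 × 5/28 = $11,095. Book value $36,990.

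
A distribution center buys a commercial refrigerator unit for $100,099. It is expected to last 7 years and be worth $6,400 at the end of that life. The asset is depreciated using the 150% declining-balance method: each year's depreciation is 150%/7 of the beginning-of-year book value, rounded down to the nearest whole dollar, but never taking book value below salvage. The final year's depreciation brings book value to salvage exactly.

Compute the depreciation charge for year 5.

$8,175

Depreciable base = $100,099 − $6,400 = $93,699.
Year 1: ⌊$100,099 × 150%/7⌋ = $21,449. Book value $78,650.
Year 2: ⌊$78,650 × 150%/7⌋ = $16,853. Book value $61,797.
Year 3: ⌊$61,797 × 150%/7⌋ = $13,242. Book value $48,555.
Year 4: ⌊$48,555 × 150%/7⌋ = $10,404. Book value $38,151.
Year 5: ⌊$38,151 × 150%/7⌋ = $8,175. Book value $29,976.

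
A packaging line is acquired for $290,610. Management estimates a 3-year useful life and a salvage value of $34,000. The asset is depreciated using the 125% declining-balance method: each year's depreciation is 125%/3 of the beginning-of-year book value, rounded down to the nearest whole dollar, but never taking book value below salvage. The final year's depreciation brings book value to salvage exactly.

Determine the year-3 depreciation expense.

Depreciable base = $290,610 − $34,000 = $256,610.
Year 1: ⌊$290,610 × 125%/3⌋ = $121,087. Book value $169,523.
Year 2: ⌊$169,523 × 125%/3⌋ = $70,634. Book value $98,889.
Year 3 (final): $98,889 − $34,000 = $64,889. Book value $34,000.

$64,889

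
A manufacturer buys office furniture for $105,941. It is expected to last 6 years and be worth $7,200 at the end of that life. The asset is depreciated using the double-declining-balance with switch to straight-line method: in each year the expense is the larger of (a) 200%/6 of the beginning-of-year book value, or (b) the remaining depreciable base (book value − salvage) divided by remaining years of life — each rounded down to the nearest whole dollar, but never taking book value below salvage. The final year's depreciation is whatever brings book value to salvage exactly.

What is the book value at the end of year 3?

Depreciable base = $105,941 − $7,200 = $98,741.
Year 1: DB = ⌊$105,941 × 200%/6⌋ = $35,313; SL = ⌊$98,741/6⌋ = $16,456 → take DB $35,313. Book value $70,628.
Year 2: DB = ⌊$70,628 × 200%/6⌋ = $23,542; SL = ⌊$63,428/5⌋ = $12,685 → take DB $23,542. Book value $47,086.
Year 3: DB = ⌊$47,086 × 200%/6⌋ = $15,695; SL = ⌊$39,886/4⌋ = $9,971 → take DB $15,695. Book value $31,391.

$31,391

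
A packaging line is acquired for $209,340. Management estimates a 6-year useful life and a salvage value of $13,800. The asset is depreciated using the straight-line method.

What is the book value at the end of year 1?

Depreciable base = $209,340 − $13,800 = $195,540.
Annual expense = $195,540 / 6 = $32,590.
End of year 1: book value $176,750.

$176,750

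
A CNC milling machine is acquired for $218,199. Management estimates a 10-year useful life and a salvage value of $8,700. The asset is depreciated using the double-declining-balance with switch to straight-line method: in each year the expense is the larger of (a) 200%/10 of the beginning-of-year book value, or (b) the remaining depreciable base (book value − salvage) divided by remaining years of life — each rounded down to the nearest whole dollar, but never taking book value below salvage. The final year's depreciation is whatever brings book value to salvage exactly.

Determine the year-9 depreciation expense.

Depreciable base = $218,199 − $8,700 = $209,499.
Year 1: DB = ⌊$218,199 × 200%/10⌋ = $43,639; SL = ⌊$209,499/10⌋ = $20,949 → take DB $43,639. Book value $174,560.
Year 2: DB = ⌊$174,560 × 200%/10⌋ = $34,912; SL = ⌊$165,860/9⌋ = $18,428 → take DB $34,912. Book value $139,648.
Year 3: DB = ⌊$139,648 × 200%/10⌋ = $27,929; SL = ⌊$130,948/8⌋ = $16,368 → take DB $27,929. Book value $111,719.
Year 4: DB = ⌊$111,719 × 200%/10⌋ = $22,343; SL = ⌊$103,019/7⌋ = $14,717 → take DB $22,343. Book value $89,376.
Year 5: DB = ⌊$89,376 × 200%/10⌋ = $17,875; SL = ⌊$80,676/6⌋ = $13,446 → take DB $17,875. Book value $71,501.
Year 6: DB = ⌊$71,501 × 200%/10⌋ = $14,300; SL = ⌊$62,801/5⌋ = $12,560 → take DB $14,300. Book value $57,201.
Year 7: DB = ⌊$57,201 × 200%/10⌋ = $11,440; SL = ⌊$48,501/4⌋ = $12,125 → take SL $12,125. Book value $45,076.
Year 8: DB = ⌊$45,076 × 200%/10⌋ = $9,015; SL = ⌊$36,376/3⌋ = $12,125 → take SL $12,125. Book value $32,951.
Year 9: DB = ⌊$32,951 × 200%/10⌋ = $6,590; SL = ⌊$24,251/2⌋ = $12,125 → take SL $12,125. Book value $20,826.

$12,125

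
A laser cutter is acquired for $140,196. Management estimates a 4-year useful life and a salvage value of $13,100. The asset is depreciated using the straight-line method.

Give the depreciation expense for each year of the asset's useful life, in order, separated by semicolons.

Depreciable base = $140,196 − $13,100 = $127,096.
Annual expense = $127,096 / 4 = $31,774.
End of year 1: book value $108,422.
End of year 2: book value $76,648.
End of year 3: book value $44,874.
End of year 4: book value $13,100.

$31,774; $31,774; $31,774; $31,774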